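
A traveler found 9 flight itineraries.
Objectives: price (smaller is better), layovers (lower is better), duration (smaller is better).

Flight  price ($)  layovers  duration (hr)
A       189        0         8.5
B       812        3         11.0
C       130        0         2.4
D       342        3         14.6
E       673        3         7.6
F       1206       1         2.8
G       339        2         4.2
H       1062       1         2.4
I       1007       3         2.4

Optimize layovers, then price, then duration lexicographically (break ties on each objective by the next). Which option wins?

C

First minimize layovers: best is 0, kept {A, C}.
Then minimize price: best is 130, kept {C}.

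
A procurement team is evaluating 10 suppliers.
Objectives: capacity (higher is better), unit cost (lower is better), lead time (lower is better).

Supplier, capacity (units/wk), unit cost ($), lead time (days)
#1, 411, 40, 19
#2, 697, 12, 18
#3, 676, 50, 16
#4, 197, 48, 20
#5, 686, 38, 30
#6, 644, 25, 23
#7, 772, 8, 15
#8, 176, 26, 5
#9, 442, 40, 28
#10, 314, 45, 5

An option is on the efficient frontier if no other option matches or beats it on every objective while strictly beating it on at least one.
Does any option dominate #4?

Yes

#1 vs #4: capacity 411≥197, unit cost 40≤48, lead time 19≤20 — #1 is at least as good on every objective and strictly better on at least one, so #1 dominates #4.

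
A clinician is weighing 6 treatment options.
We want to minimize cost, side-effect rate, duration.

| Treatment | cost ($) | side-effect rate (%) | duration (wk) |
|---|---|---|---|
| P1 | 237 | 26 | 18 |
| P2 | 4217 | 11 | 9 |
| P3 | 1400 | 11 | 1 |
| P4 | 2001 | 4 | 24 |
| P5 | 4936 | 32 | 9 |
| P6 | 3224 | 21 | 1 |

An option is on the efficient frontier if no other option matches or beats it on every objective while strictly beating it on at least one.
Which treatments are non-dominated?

P1: not dominated (best cost).
P2: dominated by P3 (cost 1400≤4217, side-effect rate 11≤11, duration 1≤9).
P3: not dominated.
P4: not dominated (best side-effect rate).
P5: dominated by P2 (cost 4217≤4936, side-effect rate 11≤32, duration 9≤9).
P6: dominated by P3 (cost 1400≤3224, side-effect rate 11≤21, duration 1≤1).

P1, P3, P4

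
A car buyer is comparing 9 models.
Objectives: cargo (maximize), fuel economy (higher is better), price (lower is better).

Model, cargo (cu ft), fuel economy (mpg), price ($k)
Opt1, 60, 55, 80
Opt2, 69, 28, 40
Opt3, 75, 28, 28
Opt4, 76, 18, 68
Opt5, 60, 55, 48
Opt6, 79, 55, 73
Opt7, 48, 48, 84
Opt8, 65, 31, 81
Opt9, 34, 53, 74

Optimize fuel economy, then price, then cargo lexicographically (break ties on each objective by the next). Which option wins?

Opt5

First maximize fuel economy: best is 55, kept {Opt1, Opt5, Opt6}.
Then minimize price: best is 48, kept {Opt5}.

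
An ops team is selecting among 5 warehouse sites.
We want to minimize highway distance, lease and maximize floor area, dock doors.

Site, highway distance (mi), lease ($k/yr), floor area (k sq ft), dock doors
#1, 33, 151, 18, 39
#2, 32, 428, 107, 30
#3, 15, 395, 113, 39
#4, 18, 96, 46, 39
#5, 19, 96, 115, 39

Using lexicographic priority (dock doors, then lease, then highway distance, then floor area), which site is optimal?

First maximize dock doors: best is 39, kept {#1, #3, #4, #5}.
Then minimize lease: best is 96, kept {#4, #5}.
Then minimize highway distance: best is 18, kept {#4}.

#4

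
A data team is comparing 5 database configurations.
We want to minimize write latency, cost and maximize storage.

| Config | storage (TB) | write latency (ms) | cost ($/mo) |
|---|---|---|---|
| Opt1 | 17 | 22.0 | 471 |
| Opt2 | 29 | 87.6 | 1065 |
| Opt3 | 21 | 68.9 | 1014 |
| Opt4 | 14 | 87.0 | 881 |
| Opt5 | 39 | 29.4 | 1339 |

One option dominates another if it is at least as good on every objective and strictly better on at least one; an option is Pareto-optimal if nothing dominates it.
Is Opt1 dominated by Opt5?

Opt5 vs Opt1: Opt5 is worse on write latency (29.4 vs 22.0), so it does not dominate Opt1.

No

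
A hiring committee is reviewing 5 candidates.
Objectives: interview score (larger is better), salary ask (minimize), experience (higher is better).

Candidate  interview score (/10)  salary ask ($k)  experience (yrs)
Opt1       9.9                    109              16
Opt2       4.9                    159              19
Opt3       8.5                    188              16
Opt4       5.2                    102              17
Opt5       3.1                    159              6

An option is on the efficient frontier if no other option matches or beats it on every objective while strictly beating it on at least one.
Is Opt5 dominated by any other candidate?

Opt1 vs Opt5: interview score 9.9≥3.1, salary ask 109≤159, experience 16≥6 — Opt1 is at least as good on every objective and strictly better on at least one, so Opt1 dominates Opt5.

Yes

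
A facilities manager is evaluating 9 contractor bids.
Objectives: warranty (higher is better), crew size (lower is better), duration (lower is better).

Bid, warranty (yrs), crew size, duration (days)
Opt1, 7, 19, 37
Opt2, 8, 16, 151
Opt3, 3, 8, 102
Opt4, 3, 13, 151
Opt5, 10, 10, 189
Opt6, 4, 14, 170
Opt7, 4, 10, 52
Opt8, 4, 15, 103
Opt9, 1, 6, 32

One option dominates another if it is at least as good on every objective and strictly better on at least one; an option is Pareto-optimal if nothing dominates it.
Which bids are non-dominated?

Opt1, Opt2, Opt3, Opt5, Opt7, Opt9

Opt1: not dominated.
Opt2: not dominated.
Opt3: not dominated.
Opt4: dominated by Opt3 (warranty 3≥3, crew size 8≤13, duration 102≤151).
Opt5: not dominated (best warranty).
Opt6: dominated by Opt7 (warranty 4≥4, crew size 10≤14, duration 52≤170).
Opt7: not dominated.
Opt8: dominated by Opt7 (warranty 4≥4, crew size 10≤15, duration 52≤103).
Opt9: not dominated (best crew size).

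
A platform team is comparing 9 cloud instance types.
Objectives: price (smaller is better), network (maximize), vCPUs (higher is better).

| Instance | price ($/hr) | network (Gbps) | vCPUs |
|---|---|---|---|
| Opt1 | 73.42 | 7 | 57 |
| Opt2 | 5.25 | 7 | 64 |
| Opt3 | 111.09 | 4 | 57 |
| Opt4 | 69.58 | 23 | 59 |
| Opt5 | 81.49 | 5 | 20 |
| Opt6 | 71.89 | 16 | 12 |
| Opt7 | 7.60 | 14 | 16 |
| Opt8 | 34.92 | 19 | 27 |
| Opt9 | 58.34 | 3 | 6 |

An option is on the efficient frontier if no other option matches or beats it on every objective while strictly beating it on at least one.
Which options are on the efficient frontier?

Opt2, Opt4, Opt7, Opt8

Opt1: dominated by Opt2 (price 5.25≤73.42, network 7≥7, vCPUs 64≥57).
Opt2: not dominated (best price).
Opt3: dominated by Opt1 (price 73.42≤111.09, network 7≥4, vCPUs 57≥57).
Opt4: not dominated (best network).
Opt5: dominated by Opt1 (price 73.42≤81.49, network 7≥5, vCPUs 57≥20).
Opt6: dominated by Opt4 (price 69.58≤71.89, network 23≥16, vCPUs 59≥12).
Opt7: not dominated.
Opt8: not dominated.
Opt9: dominated by Opt2 (price 5.25≤58.34, network 7≥3, vCPUs 64≥6).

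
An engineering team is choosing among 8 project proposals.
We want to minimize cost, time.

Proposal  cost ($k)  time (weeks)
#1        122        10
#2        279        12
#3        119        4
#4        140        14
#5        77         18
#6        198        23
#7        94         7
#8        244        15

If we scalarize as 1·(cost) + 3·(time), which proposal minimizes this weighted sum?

#1: 1·122 + 3·10 = 152
#2: 1·279 + 3·12 = 315
#3: 1·119 + 3·4 = 131
#4: 1·140 + 3·14 = 182
#5: 1·77 + 3·18 = 131
#6: 1·198 + 3·23 = 267
#7: 1·94 + 3·7 = 115
#8: 1·244 + 3·15 = 289
Lowest: #7 at 115.

#7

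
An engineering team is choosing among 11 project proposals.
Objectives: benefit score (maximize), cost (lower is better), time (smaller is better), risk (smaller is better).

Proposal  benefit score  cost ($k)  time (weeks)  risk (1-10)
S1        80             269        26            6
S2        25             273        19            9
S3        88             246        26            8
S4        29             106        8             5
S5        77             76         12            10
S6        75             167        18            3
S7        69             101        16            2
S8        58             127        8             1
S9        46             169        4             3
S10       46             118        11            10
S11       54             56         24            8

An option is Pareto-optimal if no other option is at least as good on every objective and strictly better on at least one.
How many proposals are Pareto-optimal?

10

S1: not dominated.
S2: dominated by S4 (benefit score 29≥25, cost 106≤273, time 8≤19, risk 5≤9).
S3: not dominated (best benefit score).
S4: not dominated.
S5: not dominated.
S6: not dominated.
S7: not dominated.
S8: not dominated (best risk).
S9: not dominated (best time).
S10: not dominated.
S11: not dominated (best cost).
Pareto-optimal: S1, S3, S4, S5, S6, S7, S8, S9, S10, S11 → 10.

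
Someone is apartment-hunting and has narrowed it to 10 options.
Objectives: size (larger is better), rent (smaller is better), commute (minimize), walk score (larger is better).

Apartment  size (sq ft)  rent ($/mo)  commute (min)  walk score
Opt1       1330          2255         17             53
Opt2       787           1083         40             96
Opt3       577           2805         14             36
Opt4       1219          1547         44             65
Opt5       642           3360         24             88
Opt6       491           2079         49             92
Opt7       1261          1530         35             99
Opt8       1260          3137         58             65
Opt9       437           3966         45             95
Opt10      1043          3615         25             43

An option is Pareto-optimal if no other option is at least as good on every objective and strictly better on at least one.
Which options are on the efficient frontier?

Opt1: not dominated (best size).
Opt2: not dominated (best rent).
Opt3: not dominated (best commute).
Opt4: dominated by Opt7 (size 1261≥1219, rent 1530≤1547, commute 35≤44, walk score 99≥65).
Opt5: not dominated.
Opt6: dominated by Opt2 (size 787≥491, rent 1083≤2079, commute 40≤49, walk score 96≥92).
Opt7: not dominated (best walk score).
Opt8: dominated by Opt7 (size 1261≥1260, rent 1530≤3137, commute 35≤58, walk score 99≥65).
Opt9: dominated by Opt2 (size 787≥437, rent 1083≤3966, commute 40≤45, walk score 96≥95).
Opt10: dominated by Opt1 (size 1330≥1043, rent 2255≤3615, commute 17≤25, walk score 53≥43).

Opt1, Opt2, Opt3, Opt5, Opt7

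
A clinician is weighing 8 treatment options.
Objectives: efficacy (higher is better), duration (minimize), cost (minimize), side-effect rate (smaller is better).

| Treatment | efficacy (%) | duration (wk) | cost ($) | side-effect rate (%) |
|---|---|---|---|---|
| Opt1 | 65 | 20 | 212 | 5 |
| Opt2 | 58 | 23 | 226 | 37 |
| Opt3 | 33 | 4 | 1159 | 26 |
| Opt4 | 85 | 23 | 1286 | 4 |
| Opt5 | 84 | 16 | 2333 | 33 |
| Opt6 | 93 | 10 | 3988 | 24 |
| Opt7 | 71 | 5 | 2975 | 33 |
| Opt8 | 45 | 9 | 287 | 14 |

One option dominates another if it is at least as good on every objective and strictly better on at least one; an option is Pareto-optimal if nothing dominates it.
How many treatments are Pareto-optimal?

Opt1: not dominated (best cost).
Opt2: dominated by Opt1 (efficacy 65≥58, duration 20≤23, cost 212≤226, side-effect rate 5≤37).
Opt3: not dominated (best duration).
Opt4: not dominated (best side-effect rate).
Opt5: not dominated.
Opt6: not dominated (best efficacy).
Opt7: not dominated.
Opt8: not dominated.
Pareto-optimal: Opt1, Opt3, Opt4, Opt5, Opt6, Opt7, Opt8 → 7.

7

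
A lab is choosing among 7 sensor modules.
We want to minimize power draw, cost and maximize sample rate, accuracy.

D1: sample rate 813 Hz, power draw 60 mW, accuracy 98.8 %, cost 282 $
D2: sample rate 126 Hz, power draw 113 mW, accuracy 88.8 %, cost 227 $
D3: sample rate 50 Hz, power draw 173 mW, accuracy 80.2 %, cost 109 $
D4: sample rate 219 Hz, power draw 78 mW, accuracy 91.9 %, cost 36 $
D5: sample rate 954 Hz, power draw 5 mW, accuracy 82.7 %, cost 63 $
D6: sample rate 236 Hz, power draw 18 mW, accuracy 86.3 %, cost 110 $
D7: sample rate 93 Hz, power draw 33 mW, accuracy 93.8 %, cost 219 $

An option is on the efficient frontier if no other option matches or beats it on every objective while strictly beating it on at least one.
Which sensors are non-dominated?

D1: not dominated (best accuracy).
D2: dominated by D4 (sample rate 219≥126, power draw 78≤113, accuracy 91.9≥88.8, cost 36≤227).
D3: dominated by D4 (sample rate 219≥50, power draw 78≤173, accuracy 91.9≥80.2, cost 36≤109).
D4: not dominated (best cost).
D5: not dominated (best sample rate).
D6: not dominated.
D7: not dominated.

D1, D4, D5, D6, D7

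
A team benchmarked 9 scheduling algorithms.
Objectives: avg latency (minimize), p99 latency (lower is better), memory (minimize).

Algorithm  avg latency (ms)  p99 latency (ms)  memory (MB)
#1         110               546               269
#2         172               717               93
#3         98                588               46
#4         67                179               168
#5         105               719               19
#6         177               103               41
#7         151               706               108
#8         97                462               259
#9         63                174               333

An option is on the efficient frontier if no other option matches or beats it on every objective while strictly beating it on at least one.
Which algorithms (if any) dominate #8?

#4

#4: avg latency 67≤97, p99 latency 179≤462, memory 168≤259 — dominates #8.
Others (#1, #2, #3, #5, #6, #7, #9) are each worse than #8 on at least one objective.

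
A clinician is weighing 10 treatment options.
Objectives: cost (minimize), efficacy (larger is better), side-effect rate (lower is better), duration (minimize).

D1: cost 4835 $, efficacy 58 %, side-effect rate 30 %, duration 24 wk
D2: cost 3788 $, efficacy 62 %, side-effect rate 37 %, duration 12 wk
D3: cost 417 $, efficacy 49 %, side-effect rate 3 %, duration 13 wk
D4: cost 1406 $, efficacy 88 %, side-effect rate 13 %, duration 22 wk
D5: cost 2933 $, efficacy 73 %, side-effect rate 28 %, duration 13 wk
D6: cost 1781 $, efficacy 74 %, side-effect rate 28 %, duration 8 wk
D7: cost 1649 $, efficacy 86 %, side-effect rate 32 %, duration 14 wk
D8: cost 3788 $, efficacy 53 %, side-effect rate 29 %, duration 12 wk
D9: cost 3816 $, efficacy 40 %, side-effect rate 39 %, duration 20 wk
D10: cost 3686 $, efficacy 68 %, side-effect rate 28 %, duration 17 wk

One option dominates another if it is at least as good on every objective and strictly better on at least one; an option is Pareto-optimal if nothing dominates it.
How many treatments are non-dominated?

D1: dominated by D4 (cost 1406≤4835, efficacy 88≥58, side-effect rate 13≤30, duration 22≤24).
D2: dominated by D6 (cost 1781≤3788, efficacy 74≥62, side-effect rate 28≤37, duration 8≤12).
D3: not dominated (best cost).
D4: not dominated (best efficacy).
D5: dominated by D6 (cost 1781≤2933, efficacy 74≥73, side-effect rate 28≤28, duration 8≤13).
D6: not dominated (best duration).
D7: not dominated.
D8: dominated by D6 (cost 1781≤3788, efficacy 74≥53, side-effect rate 28≤29, duration 8≤12).
D9: dominated by D2 (cost 3788≤3816, efficacy 62≥40, side-effect rate 37≤39, duration 12≤20).
D10: dominated by D5 (cost 2933≤3686, efficacy 73≥68, side-effect rate 28≤28, duration 13≤17).
Pareto-optimal: D3, D4, D6, D7 → 4.

4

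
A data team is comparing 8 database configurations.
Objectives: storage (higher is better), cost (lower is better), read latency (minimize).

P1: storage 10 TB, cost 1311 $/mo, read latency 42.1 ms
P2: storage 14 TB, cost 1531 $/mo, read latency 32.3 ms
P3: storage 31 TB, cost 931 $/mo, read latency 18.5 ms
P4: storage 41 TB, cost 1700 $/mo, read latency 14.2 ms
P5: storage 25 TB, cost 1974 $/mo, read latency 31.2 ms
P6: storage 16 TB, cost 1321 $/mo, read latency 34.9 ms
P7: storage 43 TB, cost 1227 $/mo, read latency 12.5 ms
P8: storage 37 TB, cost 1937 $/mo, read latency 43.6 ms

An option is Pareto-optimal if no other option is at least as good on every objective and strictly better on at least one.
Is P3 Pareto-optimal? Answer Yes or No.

Yes

P1: worse on storage (10 vs 31).
P2: worse on storage (14 vs 31).
P4: worse on cost (1700 vs 931).
P5: worse on storage (25 vs 31).
P6: worse on storage (16 vs 31).
P7: worse on cost (1227 vs 931).
P8: worse on cost (1937 vs 931).
No option is at least as good as P3 on every objective and strictly better on one.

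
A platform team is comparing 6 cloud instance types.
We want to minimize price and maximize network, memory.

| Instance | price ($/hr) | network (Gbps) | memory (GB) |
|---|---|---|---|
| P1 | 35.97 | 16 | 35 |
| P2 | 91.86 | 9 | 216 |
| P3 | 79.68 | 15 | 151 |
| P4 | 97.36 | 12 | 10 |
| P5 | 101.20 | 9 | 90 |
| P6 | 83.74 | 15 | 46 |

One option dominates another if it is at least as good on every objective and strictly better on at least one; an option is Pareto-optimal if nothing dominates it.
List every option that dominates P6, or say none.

P3

P3: price 79.68≤83.74, network 15≥15, memory 151≥46 — dominates P6.
Others (P1, P2, P4, P5) are each worse than P6 on at least one objective.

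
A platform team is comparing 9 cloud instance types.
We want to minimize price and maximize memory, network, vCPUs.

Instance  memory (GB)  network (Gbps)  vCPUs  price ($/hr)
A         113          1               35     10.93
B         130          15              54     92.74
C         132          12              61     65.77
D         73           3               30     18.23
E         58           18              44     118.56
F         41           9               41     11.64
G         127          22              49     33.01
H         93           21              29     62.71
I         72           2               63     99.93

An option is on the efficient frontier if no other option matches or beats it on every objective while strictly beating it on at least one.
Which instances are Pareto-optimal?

A: not dominated (best price).
B: not dominated.
C: not dominated (best memory).
D: not dominated.
E: dominated by G (memory 127≥58, network 22≥18, vCPUs 49≥44, price 33.01≤118.56).
F: not dominated.
G: not dominated (best network).
H: dominated by G (memory 127≥93, network 22≥21, vCPUs 49≥29, price 33.01≤62.71).
I: not dominated (best vCPUs).

A, B, C, D, F, G, I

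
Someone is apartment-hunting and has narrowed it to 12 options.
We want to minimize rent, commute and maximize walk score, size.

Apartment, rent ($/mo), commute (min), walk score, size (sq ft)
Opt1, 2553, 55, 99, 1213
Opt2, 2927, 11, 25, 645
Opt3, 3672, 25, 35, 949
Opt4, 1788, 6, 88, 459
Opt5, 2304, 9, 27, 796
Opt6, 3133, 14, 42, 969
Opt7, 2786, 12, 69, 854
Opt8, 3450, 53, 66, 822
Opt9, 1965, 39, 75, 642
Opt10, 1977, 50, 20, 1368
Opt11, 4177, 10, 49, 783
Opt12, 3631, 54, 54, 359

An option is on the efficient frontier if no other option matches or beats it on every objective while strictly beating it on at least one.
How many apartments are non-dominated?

Opt1: not dominated (best walk score).
Opt2: dominated by Opt5 (rent 2304≤2927, commute 9≤11, walk score 27≥25, size 796≥645).
Opt3: dominated by Opt6 (rent 3133≤3672, commute 14≤25, walk score 42≥35, size 969≥949).
Opt4: not dominated (best rent).
Opt5: not dominated.
Opt6: not dominated.
Opt7: not dominated.
Opt8: dominated by Opt7 (rent 2786≤3450, commute 12≤53, walk score 69≥66, size 854≥822).
Opt9: not dominated.
Opt10: not dominated (best size).
Opt11: not dominated.
Opt12: dominated by Opt4 (rent 1788≤3631, commute 6≤54, walk score 88≥54, size 459≥359).
Pareto-optimal: Opt1, Opt4, Opt5, Opt6, Opt7, Opt9, Opt10, Opt11 → 8.

8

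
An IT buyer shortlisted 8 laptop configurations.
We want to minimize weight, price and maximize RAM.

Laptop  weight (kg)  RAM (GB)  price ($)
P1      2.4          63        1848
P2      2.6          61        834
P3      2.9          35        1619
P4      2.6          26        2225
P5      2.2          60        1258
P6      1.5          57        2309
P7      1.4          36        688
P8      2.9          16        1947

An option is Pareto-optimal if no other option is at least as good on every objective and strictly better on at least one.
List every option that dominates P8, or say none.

P1: weight 2.4≤2.9, RAM 63≥16, price 1848≤1947 — dominates P8.
P2: weight 2.6≤2.9, RAM 61≥16, price 834≤1947 — dominates P8.
P3: weight 2.9≤2.9, RAM 35≥16, price 1619≤1947 — dominates P8.
P5: weight 2.2≤2.9, RAM 60≥16, price 1258≤1947 — dominates P8.
P7: weight 1.4≤2.9, RAM 36≥16, price 688≤1947 — dominates P8.
Others (P4, P6) are each worse than P8 on at least one objective.

P1, P2, P3, P5, P7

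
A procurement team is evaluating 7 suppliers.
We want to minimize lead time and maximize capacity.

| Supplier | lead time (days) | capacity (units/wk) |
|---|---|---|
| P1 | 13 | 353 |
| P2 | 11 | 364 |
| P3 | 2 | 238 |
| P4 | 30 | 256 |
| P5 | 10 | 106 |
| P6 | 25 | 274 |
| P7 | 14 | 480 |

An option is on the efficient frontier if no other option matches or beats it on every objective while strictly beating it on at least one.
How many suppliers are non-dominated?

3

P1: dominated by P2 (lead time 11≤13, capacity 364≥353).
P2: not dominated.
P3: not dominated (best lead time).
P4: dominated by P1 (lead time 13≤30, capacity 353≥256).
P5: dominated by P3 (lead time 2≤10, capacity 238≥106).
P6: dominated by P1 (lead time 13≤25, capacity 353≥274).
P7: not dominated (best capacity).
Pareto-optimal: P2, P3, P7 → 3.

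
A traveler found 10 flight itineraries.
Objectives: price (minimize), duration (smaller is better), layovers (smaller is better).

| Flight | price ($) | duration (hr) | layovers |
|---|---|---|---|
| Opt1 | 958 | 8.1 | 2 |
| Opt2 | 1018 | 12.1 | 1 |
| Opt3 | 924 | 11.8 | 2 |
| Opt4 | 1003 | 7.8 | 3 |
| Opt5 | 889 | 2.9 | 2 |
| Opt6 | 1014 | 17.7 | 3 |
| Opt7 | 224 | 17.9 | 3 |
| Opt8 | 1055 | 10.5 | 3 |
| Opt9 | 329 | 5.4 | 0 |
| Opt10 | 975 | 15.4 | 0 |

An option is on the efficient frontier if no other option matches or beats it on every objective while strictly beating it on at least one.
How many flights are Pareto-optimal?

Opt1: dominated by Opt5 (price 889≤958, duration 2.9≤8.1, layovers 2≤2).
Opt2: dominated by Opt9 (price 329≤1018, duration 5.4≤12.1, layovers 0≤1).
Opt3: dominated by Opt5 (price 889≤924, duration 2.9≤11.8, layovers 2≤2).
Opt4: dominated by Opt5 (price 889≤1003, duration 2.9≤7.8, layovers 2≤3).
Opt5: not dominated (best duration).
Opt6: dominated by Opt1 (price 958≤1014, duration 8.1≤17.7, layovers 2≤3).
Opt7: not dominated (best price).
Opt8: dominated by Opt1 (price 958≤1055, duration 8.1≤10.5, layovers 2≤3).
Opt9: not dominated.
Opt10: dominated by Opt9 (price 329≤975, duration 5.4≤15.4, layovers 0≤0).
Pareto-optimal: Opt5, Opt7, Opt9 → 3.

3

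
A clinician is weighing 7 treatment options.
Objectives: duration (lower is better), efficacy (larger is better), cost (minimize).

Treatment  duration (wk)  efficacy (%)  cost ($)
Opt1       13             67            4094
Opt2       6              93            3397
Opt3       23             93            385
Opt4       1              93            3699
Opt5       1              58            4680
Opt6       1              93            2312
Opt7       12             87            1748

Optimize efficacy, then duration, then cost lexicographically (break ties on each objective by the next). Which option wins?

Opt6

First maximize efficacy: best is 93, kept {Opt2, Opt3, Opt4, Opt6}.
Then minimize duration: best is 1, kept {Opt4, Opt6}.
Then minimize cost: best is 2312, kept {Opt6}.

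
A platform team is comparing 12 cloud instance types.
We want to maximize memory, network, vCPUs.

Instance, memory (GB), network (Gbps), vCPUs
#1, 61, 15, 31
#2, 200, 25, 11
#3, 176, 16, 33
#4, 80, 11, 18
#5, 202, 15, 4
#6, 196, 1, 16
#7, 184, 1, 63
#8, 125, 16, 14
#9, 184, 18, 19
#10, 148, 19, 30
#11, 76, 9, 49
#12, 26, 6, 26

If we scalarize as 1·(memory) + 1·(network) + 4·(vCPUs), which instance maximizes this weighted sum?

#7

#1: 1·61 + 1·15 + 4·31 = 200
#2: 1·200 + 1·25 + 4·11 = 269
#3: 1·176 + 1·16 + 4·33 = 324
#4: 1·80 + 1·11 + 4·18 = 163
#5: 1·202 + 1·15 + 4·4 = 233
#6: 1·196 + 1·1 + 4·16 = 261
#7: 1·184 + 1·1 + 4·63 = 437
#8: 1·125 + 1·16 + 4·14 = 197
#9: 1·184 + 1·18 + 4·19 = 278
#10: 1·148 + 1·19 + 4·30 = 287
#11: 1·76 + 1·9 + 4·49 = 281
#12: 1·26 + 1·6 + 4·26 = 136
Highest: #7 at 437.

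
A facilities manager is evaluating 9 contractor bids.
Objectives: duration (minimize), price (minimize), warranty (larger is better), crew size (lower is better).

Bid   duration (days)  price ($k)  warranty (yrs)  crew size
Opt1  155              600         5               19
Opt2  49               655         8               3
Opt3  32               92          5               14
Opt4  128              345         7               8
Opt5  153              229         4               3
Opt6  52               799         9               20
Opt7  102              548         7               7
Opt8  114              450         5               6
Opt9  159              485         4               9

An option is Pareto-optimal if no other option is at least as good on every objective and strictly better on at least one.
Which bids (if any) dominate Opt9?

Opt4, Opt5, Opt8

Opt4: duration 128≤159, price 345≤485, warranty 7≥4, crew size 8≤9 — dominates Opt9.
Opt5: duration 153≤159, price 229≤485, warranty 4≥4, crew size 3≤9 — dominates Opt9.
Opt8: duration 114≤159, price 450≤485, warranty 5≥4, crew size 6≤9 — dominates Opt9.
Others (Opt1, Opt2, Opt3, Opt6, Opt7) are each worse than Opt9 on at least one objective.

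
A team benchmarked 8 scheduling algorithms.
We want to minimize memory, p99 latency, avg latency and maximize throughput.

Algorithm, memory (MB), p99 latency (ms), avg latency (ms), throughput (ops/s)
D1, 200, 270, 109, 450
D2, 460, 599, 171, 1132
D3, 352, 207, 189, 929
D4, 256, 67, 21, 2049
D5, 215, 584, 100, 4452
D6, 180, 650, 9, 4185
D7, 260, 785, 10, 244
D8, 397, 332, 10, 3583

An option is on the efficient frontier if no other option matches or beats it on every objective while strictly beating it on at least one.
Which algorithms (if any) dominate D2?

D4, D5, D8

D4: memory 256≤460, p99 latency 67≤599, avg latency 21≤171, throughput 2049≥1132 — dominates D2.
D5: memory 215≤460, p99 latency 584≤599, avg latency 100≤171, throughput 4452≥1132 — dominates D2.
D8: memory 397≤460, p99 latency 332≤599, avg latency 10≤171, throughput 3583≥1132 — dominates D2.
Others (D1, D3, D6, D7) are each worse than D2 on at least one objective.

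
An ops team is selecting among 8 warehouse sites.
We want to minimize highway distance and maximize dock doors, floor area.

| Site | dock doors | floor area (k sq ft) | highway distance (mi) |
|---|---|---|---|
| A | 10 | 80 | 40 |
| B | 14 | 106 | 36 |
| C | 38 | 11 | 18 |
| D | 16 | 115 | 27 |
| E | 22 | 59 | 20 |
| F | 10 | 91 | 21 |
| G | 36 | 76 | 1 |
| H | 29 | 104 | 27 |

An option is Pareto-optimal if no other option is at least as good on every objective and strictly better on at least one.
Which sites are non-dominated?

C, D, F, G, H

A: dominated by B (dock doors 14≥10, floor area 106≥80, highway distance 36≤40).
B: dominated by D (dock doors 16≥14, floor area 115≥106, highway distance 27≤36).
C: not dominated (best dock doors).
D: not dominated (best floor area).
E: dominated by G (dock doors 36≥22, floor area 76≥59, highway distance 1≤20).
F: not dominated.
G: not dominated (best highway distance).
H: not dominated.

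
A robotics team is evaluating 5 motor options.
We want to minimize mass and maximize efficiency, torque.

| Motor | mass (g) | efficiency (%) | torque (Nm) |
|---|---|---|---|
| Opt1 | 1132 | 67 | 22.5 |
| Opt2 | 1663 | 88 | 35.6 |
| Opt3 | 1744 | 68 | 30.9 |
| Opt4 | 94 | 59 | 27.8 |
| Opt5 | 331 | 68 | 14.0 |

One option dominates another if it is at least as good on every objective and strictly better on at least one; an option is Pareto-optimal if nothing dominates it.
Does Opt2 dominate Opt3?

Opt2 vs Opt3: mass 1663≤1744, efficiency 88≥68, torque 35.6≥30.9 — Opt2 is at least as good on every objective with at least one strict improvement.

Yes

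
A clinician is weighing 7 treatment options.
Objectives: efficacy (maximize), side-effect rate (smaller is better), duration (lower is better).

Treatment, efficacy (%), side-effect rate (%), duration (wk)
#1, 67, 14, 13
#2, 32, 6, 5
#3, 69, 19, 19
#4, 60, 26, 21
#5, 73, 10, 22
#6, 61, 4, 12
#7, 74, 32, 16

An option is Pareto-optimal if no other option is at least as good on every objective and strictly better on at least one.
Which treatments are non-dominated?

#1, #2, #3, #5, #6, #7

#1: not dominated.
#2: not dominated (best duration).
#3: not dominated.
#4: dominated by #1 (efficacy 67≥60, side-effect rate 14≤26, duration 13≤21).
#5: not dominated.
#6: not dominated (best side-effect rate).
#7: not dominated (best efficacy).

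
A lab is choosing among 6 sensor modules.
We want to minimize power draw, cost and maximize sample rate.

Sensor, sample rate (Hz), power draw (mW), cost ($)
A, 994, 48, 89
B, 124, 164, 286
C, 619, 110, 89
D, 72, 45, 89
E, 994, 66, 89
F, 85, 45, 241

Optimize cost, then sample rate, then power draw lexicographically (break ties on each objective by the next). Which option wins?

A

First minimize cost: best is 89, kept {A, C, D, E}.
Then maximize sample rate: best is 994, kept {A, E}.
Then minimize power draw: best is 48, kept {A}.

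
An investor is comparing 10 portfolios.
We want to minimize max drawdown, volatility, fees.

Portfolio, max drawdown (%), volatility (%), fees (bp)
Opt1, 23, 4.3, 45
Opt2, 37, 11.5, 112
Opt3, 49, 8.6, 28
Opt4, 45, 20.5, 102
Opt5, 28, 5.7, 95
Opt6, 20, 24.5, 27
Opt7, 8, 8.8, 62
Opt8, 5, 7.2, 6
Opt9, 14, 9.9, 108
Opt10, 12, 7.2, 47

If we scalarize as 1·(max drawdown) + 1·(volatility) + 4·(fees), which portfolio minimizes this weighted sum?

Opt1: 1·23 + 1·4.3 + 4·45 = 207.3
Opt2: 1·37 + 1·11.5 + 4·112 = 496.5
Opt3: 1·49 + 1·8.6 + 4·28 = 169.6
Opt4: 1·45 + 1·20.5 + 4·102 = 473.5
Opt5: 1·28 + 1·5.7 + 4·95 = 413.7
Opt6: 1·20 + 1·24.5 + 4·27 = 152.5
Opt7: 1·8 + 1·8.8 + 4·62 = 264.8
Opt8: 1·5 + 1·7.2 + 4·6 = 36.2
Opt9: 1·14 + 1·9.9 + 4·108 = 455.9
Opt10: 1·12 + 1·7.2 + 4·47 = 207.2
Lowest: Opt8 at 36.2.

Opt8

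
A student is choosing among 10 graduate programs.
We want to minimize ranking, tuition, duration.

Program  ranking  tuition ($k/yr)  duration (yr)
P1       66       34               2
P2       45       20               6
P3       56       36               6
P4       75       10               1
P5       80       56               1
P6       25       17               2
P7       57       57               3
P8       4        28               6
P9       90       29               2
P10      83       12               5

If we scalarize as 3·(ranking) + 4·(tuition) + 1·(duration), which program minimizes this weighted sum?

P8

P1: 3·66 + 4·34 + 1·2 = 336
P2: 3·45 + 4·20 + 1·6 = 221
P3: 3·56 + 4·36 + 1·6 = 318
P4: 3·75 + 4·10 + 1·1 = 266
P5: 3·80 + 4·56 + 1·1 = 465
P6: 3·25 + 4·17 + 1·2 = 145
P7: 3·57 + 4·57 + 1·3 = 402
P8: 3·4 + 4·28 + 1·6 = 130
P9: 3·90 + 4·29 + 1·2 = 388
P10: 3·83 + 4·12 + 1·5 = 302
Lowest: P8 at 130.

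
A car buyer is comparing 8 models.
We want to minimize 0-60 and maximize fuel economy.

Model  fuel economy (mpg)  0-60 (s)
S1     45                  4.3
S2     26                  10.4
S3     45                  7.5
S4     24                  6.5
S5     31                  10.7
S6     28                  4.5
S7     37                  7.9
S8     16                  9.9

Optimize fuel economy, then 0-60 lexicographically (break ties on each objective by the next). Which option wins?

First maximize fuel economy: best is 45, kept {S1, S3}.
Then minimize 0-60: best is 4.3, kept {S1}.

S1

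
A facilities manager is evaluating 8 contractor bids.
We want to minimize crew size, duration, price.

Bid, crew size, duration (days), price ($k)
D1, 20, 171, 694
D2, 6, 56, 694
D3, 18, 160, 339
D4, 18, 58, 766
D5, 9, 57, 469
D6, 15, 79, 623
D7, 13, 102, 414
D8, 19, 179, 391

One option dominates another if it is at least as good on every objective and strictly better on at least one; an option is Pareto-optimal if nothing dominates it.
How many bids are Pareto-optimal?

4

D1: dominated by D2 (crew size 6≤20, duration 56≤171, price 694≤694).
D2: not dominated (best crew size).
D3: not dominated (best price).
D4: dominated by D2 (crew size 6≤18, duration 56≤58, price 694≤766).
D5: not dominated.
D6: dominated by D5 (crew size 9≤15, duration 57≤79, price 469≤623).
D7: not dominated.
D8: dominated by D3 (crew size 18≤19, duration 160≤179, price 339≤391).
Pareto-optimal: D2, D3, D5, D7 → 4.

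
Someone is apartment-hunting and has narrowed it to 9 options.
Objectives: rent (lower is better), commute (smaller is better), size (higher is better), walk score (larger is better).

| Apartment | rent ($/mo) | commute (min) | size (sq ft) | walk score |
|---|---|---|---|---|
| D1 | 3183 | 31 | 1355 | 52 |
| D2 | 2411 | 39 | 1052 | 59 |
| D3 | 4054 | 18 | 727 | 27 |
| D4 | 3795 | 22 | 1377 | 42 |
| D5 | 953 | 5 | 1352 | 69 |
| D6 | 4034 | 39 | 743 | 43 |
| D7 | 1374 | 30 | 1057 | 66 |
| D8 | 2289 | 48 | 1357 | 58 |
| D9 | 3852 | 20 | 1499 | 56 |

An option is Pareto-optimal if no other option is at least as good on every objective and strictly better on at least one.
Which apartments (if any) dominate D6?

D1: rent 3183≤4034, commute 31≤39, size 1355≥743, walk score 52≥43 — dominates D6.
D2: rent 2411≤4034, commute 39≤39, size 1052≥743, walk score 59≥43 — dominates D6.
D5: rent 953≤4034, commute 5≤39, size 1352≥743, walk score 69≥43 — dominates D6.
D7: rent 1374≤4034, commute 30≤39, size 1057≥743, walk score 66≥43 — dominates D6.
D9: rent 3852≤4034, commute 20≤39, size 1499≥743, walk score 56≥43 — dominates D6.
Others (D3, D4, D8) are each worse than D6 on at least one objective.

D1, D2, D5, D7, D9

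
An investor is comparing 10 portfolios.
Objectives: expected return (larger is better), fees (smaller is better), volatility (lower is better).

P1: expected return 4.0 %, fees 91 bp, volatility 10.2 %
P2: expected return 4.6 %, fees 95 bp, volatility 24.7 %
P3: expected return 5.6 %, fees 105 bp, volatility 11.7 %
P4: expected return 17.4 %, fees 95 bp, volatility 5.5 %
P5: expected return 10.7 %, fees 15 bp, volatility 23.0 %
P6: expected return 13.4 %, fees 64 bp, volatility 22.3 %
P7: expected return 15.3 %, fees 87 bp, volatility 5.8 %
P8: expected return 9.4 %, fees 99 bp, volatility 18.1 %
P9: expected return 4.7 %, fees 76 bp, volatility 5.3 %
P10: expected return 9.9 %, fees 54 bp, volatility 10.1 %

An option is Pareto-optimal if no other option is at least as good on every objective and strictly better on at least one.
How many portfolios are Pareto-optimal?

6

P1: dominated by P7 (expected return 15.3≥4.0, fees 87≤91, volatility 5.8≤10.2).
P2: dominated by P4 (expected return 17.4≥4.6, fees 95≤95, volatility 5.5≤24.7).
P3: dominated by P4 (expected return 17.4≥5.6, fees 95≤105, volatility 5.5≤11.7).
P4: not dominated (best expected return).
P5: not dominated (best fees).
P6: not dominated.
P7: not dominated.
P8: dominated by P4 (expected return 17.4≥9.4, fees 95≤99, volatility 5.5≤18.1).
P9: not dominated (best volatility).
P10: not dominated.
Pareto-optimal: P4, P5, P6, P7, P9, P10 → 6.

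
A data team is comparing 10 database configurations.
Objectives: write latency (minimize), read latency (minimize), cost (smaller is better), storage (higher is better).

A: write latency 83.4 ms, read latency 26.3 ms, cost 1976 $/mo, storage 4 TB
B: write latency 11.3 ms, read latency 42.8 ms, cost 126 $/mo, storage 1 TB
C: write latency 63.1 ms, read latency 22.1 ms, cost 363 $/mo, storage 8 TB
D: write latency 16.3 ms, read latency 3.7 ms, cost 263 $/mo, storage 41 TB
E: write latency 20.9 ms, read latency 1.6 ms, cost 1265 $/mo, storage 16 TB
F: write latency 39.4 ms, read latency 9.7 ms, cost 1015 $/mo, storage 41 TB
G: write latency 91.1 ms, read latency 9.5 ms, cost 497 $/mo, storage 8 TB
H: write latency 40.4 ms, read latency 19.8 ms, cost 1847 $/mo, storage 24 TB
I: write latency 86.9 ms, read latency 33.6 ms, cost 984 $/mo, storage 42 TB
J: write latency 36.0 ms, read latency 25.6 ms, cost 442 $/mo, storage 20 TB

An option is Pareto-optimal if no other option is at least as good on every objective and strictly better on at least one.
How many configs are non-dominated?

A: dominated by C (write latency 63.1≤83.4, read latency 22.1≤26.3, cost 363≤1976, storage 8≥4).
B: not dominated (best write latency).
C: dominated by D (write latency 16.3≤63.1, read latency 3.7≤22.1, cost 263≤363, storage 41≥8).
D: not dominated.
E: not dominated (best read latency).
F: dominated by D (write latency 16.3≤39.4, read latency 3.7≤9.7, cost 263≤1015, storage 41≥41).
G: dominated by D (write latency 16.3≤91.1, read latency 3.7≤9.5, cost 263≤497, storage 41≥8).
H: dominated by D (write latency 16.3≤40.4, read latency 3.7≤19.8, cost 263≤1847, storage 41≥24).
I: not dominated (best storage).
J: dominated by D (write latency 16.3≤36.0, read latency 3.7≤25.6, cost 263≤442, storage 41≥20).
Pareto-optimal: B, D, E, I → 4.

4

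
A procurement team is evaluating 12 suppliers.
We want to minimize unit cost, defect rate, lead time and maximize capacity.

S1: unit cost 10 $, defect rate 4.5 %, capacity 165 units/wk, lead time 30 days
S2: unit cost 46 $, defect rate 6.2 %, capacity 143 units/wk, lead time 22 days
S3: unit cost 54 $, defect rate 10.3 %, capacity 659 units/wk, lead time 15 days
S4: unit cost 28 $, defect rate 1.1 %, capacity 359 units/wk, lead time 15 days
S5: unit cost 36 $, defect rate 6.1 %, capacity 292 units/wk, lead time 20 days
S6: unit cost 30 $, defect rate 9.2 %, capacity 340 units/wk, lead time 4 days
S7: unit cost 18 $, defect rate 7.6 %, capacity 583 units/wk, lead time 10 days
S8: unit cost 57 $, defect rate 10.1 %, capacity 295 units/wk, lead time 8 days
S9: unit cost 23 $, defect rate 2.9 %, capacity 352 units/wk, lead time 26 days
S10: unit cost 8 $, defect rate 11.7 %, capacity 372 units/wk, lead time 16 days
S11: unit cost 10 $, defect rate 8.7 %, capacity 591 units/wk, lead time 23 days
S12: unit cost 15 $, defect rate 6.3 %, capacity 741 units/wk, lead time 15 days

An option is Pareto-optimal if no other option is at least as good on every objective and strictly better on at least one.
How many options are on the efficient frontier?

S1: not dominated.
S2: dominated by S4 (unit cost 28≤46, defect rate 1.1≤6.2, capacity 359≥143, lead time 15≤22).
S3: dominated by S12 (unit cost 15≤54, defect rate 6.3≤10.3, capacity 741≥659, lead time 15≤15).
S4: not dominated (best defect rate).
S5: dominated by S4 (unit cost 28≤36, defect rate 1.1≤6.1, capacity 359≥292, lead time 15≤20).
S6: not dominated (best lead time).
S7: not dominated.
S8: dominated by S6 (unit cost 30≤57, defect rate 9.2≤10.1, capacity 340≥295, lead time 4≤8).
S9: not dominated.
S10: not dominated (best unit cost).
S11: not dominated.
S12: not dominated (best capacity).
Pareto-optimal: S1, S4, S6, S7, S9, S10, S11, S12 → 8.

8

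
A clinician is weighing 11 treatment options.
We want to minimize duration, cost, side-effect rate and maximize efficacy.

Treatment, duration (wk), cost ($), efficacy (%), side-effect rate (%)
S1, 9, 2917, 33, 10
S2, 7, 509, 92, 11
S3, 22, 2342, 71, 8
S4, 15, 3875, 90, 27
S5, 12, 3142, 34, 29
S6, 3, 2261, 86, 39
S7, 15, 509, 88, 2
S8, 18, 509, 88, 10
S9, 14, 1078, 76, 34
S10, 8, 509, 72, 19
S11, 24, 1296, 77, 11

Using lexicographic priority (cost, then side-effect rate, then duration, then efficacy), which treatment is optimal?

First minimize cost: best is 509, kept {S2, S7, S8, S10}.
Then minimize side-effect rate: best is 2, kept {S7}.

S7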